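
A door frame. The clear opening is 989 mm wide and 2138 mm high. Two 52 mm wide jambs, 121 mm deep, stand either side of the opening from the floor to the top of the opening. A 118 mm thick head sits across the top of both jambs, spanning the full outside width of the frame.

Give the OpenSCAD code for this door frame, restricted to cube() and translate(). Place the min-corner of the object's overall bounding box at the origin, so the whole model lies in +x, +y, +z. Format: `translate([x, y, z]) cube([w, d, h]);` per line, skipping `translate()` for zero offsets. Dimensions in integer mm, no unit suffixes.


cube([52, 121, 2138]);
translate([1041, 0, 0]) cube([52, 121, 2138]);
translate([0, 0, 2138]) cube([1093, 121, 118]);


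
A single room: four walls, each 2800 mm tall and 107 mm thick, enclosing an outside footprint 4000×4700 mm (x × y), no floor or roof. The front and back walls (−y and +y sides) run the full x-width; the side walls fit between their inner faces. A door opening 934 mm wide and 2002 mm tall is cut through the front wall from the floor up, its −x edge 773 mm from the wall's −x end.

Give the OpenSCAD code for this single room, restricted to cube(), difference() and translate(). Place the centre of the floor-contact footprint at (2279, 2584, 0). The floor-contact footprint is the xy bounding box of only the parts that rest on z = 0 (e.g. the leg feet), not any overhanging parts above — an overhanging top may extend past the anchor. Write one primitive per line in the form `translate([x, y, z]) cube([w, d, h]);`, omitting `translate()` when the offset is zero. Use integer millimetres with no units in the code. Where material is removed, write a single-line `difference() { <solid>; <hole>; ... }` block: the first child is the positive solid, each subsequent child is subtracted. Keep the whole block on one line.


difference() { translate([279, 234, 0]) cube([4000, 107, 2800]); translate([1052, 234, 0]) cube([934, 107, 2002]); }
translate([279, 4827, 0]) cube([4000, 107, 2800]);
translate([279, 341, 0]) cube([107, 4486, 2800]);
translate([4172, 341, 0]) cube([107, 4486, 2800]);


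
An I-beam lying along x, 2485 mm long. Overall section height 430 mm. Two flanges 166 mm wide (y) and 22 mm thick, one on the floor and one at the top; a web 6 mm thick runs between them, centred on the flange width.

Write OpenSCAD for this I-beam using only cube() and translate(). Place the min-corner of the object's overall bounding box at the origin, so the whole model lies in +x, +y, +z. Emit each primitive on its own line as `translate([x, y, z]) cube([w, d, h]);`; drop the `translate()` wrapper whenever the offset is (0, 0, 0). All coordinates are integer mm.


cube([2485, 166, 22]);
translate([0, 80, 22]) cube([2485, 6, 386]);
translate([0, 0, 408]) cube([2485, 166, 22]);


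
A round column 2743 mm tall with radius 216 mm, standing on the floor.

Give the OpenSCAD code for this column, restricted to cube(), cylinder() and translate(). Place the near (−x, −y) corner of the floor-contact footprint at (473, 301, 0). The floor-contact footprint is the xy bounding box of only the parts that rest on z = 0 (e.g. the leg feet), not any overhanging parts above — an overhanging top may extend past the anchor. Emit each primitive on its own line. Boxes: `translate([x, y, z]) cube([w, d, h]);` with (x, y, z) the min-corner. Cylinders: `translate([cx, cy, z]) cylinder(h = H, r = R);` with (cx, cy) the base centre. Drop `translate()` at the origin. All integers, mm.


translate([689, 517, 0]) cylinder(h = 2743, r = 216);


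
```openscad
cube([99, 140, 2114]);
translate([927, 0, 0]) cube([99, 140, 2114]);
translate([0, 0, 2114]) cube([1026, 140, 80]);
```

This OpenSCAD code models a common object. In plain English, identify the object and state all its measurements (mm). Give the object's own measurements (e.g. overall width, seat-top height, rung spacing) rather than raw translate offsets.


A door frame. The clear opening is 828 mm wide and 2114 mm high. Two 99 mm wide jambs, 140 mm deep, stand either side of the opening from the floor to the top of the opening. A 80 mm thick head sits across the top of both jambs, spanning the full outside width of the frame.


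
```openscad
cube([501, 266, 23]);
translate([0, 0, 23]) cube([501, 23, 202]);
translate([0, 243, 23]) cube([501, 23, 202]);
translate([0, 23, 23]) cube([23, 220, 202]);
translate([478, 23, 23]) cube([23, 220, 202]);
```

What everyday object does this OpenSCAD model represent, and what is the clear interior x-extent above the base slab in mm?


An open box. The internal width is 455 mm.

A 501×266 base slab with four walls standing on it — an open box. The base is 501 mm wide and the walls are 23 mm thick, so the internal width is 501 − 2 × 23 = 455 mm.


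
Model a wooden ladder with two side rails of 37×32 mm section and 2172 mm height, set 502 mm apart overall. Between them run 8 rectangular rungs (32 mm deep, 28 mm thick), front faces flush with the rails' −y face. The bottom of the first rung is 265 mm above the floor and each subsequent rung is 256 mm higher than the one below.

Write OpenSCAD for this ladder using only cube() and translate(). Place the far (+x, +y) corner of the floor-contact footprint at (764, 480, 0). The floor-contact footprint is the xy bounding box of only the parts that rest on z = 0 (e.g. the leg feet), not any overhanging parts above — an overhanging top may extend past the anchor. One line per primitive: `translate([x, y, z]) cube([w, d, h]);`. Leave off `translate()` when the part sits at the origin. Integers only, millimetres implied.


translate([262, 448, 0]) cube([37, 32, 2172]);
translate([727, 448, 0]) cube([37, 32, 2172]);
translate([299, 448, 265]) cube([428, 32, 28]);
translate([299, 448, 521]) cube([428, 32, 28]);
translate([299, 448, 777]) cube([428, 32, 28]);
translate([299, 448, 1033]) cube([428, 32, 28]);
translate([299, 448, 1289]) cube([428, 32, 28]);
translate([299, 448, 1545]) cube([428, 32, 28]);
translate([299, 448, 1801]) cube([428, 32, 28]);
translate([299, 448, 2057]) cube([428, 32, 28]);


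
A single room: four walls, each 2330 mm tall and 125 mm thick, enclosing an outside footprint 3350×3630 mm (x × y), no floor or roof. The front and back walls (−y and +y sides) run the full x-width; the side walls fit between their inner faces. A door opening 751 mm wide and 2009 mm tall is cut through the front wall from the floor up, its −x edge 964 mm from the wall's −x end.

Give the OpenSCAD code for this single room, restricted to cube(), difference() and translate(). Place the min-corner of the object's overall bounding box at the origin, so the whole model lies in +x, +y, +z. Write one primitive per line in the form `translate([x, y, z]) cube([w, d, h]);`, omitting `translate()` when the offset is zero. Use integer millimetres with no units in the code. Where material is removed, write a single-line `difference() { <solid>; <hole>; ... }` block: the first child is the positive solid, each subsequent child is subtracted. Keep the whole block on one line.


difference() { cube([3350, 125, 2330]); translate([964, 0, 0]) cube([751, 125, 2009]); }
translate([0, 3505, 0]) cube([3350, 125, 2330]);
translate([0, 125, 0]) cube([125, 3380, 2330]);
translate([3225, 125, 0]) cube([125, 3380, 2330]);


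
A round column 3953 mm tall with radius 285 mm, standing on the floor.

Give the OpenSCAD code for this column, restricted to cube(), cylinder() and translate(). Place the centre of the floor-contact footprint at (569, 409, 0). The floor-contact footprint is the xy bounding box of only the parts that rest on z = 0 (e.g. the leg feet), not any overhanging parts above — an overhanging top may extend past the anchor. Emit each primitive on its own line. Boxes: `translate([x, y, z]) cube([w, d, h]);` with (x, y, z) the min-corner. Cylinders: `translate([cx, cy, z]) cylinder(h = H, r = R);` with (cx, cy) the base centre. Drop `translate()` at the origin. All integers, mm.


translate([569, 409, 0]) cylinder(h = 3953, r = 285);


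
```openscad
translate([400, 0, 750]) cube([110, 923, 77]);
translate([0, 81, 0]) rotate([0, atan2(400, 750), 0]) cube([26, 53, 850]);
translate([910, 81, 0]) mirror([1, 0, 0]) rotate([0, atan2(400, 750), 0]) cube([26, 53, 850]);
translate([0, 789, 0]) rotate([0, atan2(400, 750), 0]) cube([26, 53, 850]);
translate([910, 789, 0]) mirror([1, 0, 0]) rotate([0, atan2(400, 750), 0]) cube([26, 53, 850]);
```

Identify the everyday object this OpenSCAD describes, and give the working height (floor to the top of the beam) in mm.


A sawhorse. The overall height is 827 mm.

A beam across two mirrored pairs of raked legs — a sawhorse. The beam's underside is at z = 750 (matching the legs' vertical rise in atan2(400, 750)) and the beam is 77 mm tall, so its top is at 750 + 77 = 827 mm. The raked legs top out at the beam's underside, so that is the highest point.


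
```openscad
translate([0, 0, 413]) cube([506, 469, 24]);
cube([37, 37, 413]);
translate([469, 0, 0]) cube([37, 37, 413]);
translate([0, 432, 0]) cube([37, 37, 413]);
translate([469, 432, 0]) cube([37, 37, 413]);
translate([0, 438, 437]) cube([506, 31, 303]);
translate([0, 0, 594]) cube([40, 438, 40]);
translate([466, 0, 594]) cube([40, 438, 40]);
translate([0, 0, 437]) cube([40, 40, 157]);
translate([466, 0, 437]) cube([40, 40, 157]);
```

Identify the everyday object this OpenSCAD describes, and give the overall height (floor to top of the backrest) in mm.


A chair. The overall height is 740 mm.

A slab on four corner posts with a tall panel at the back — a chair. The seat slab sits at z = 413 with thickness 24, and the 303 mm backrest starts at the seat top, so the overall height is 413 + 24 + 303 = 740 mm.


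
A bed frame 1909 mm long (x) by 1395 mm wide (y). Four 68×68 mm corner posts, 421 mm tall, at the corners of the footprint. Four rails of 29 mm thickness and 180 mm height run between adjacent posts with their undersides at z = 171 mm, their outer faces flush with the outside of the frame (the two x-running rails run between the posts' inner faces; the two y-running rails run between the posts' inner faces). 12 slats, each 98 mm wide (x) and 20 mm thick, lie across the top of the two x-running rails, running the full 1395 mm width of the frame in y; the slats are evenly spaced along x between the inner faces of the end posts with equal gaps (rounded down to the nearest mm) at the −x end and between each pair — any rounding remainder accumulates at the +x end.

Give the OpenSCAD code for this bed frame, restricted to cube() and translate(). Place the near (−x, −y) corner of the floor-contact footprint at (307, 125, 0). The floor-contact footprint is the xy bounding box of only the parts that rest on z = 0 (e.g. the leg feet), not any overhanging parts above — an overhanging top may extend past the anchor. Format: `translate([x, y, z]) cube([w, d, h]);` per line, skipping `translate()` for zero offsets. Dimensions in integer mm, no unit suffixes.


translate([307, 125, 0]) cube([68, 68, 421]);
translate([307, 1452, 0]) cube([68, 68, 421]);
translate([2148, 125, 0]) cube([68, 68, 421]);
translate([2148, 1452, 0]) cube([68, 68, 421]);
translate([375, 125, 171]) cube([1773, 29, 180]);
translate([375, 1491, 171]) cube([1773, 29, 180]);
translate([307, 193, 171]) cube([29, 1259, 180]);
translate([2187, 193, 171]) cube([29, 1259, 180]);
translate([420, 125, 351]) cube([98, 1395, 20]);
translate([563, 125, 351]) cube([98, 1395, 20]);
translate([706, 125, 351]) cube([98, 1395, 20]);
translate([849, 125, 351]) cube([98, 1395, 20]);
translate([992, 125, 351]) cube([98, 1395, 20]);
translate([1135, 125, 351]) cube([98, 1395, 20]);
translate([1278, 125, 351]) cube([98, 1395, 20]);
translate([1421, 125, 351]) cube([98, 1395, 20]);
translate([1564, 125, 351]) cube([98, 1395, 20]);
translate([1707, 125, 351]) cube([98, 1395, 20]);
translate([1850, 125, 351]) cube([98, 1395, 20]);
translate([1993, 125, 351]) cube([98, 1395, 20]);


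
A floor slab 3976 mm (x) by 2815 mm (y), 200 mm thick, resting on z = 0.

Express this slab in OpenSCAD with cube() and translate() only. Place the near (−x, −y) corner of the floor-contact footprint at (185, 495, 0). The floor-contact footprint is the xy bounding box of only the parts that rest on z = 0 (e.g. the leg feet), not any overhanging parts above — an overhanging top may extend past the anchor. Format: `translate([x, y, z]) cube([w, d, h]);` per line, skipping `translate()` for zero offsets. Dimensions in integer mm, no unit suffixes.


translate([185, 495, 0]) cube([3976, 2815, 200]);


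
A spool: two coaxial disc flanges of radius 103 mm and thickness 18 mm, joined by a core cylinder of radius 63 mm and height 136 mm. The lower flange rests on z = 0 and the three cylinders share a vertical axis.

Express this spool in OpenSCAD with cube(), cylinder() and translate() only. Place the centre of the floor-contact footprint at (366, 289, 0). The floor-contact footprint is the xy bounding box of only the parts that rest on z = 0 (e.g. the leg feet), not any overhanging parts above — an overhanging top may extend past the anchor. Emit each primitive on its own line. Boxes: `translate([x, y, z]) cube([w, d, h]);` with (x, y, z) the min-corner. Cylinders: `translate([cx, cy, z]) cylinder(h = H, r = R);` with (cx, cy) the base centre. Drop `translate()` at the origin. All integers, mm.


translate([366, 289, 0]) cylinder(h = 18, r = 103);
translate([366, 289, 18]) cylinder(h = 136, r = 63);
translate([366, 289, 154]) cylinder(h = 18, r = 103);


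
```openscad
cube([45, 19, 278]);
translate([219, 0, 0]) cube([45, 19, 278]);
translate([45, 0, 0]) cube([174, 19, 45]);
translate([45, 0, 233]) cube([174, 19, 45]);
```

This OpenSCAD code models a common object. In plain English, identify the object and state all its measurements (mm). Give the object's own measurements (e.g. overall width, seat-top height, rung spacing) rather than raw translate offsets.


A rectangular picture frame lying in the x–z plane (depth along y). The opening is 174 mm wide (x) by 188 mm tall (z), surrounded by a border 45 mm wide on all four sides. The frame is 19 mm deep and is made of two full-height vertical stiles with two horizontal rails fitted between them.


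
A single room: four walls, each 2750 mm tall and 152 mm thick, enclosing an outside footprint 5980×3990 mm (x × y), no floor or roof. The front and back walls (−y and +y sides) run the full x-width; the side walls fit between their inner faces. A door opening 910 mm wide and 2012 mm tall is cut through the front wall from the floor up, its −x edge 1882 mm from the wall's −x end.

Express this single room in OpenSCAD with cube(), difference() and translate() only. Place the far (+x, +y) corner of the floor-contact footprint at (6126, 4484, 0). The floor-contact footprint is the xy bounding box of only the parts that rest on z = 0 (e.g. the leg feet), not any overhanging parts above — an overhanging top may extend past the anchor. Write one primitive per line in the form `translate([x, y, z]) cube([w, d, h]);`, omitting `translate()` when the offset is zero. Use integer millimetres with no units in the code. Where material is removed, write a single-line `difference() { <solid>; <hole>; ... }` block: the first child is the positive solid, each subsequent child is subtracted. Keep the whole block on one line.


difference() { translate([146, 494, 0]) cube([5980, 152, 2750]); translate([2028, 494, 0]) cube([910, 152, 2012]); }
translate([146, 4332, 0]) cube([5980, 152, 2750]);
translate([146, 646, 0]) cube([152, 3686, 2750]);
translate([5974, 646, 0]) cube([152, 3686, 2750]);


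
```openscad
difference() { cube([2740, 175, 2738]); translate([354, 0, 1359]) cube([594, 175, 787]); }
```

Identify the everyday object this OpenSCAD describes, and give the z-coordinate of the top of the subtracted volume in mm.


A wall with a window opening. The window head height is 2146 mm.

A wall with a rectangular opening subtracted — a window. Sill at z = 1359, opening 787 mm tall, so the head is at 1359 + 787 = 2146 mm.


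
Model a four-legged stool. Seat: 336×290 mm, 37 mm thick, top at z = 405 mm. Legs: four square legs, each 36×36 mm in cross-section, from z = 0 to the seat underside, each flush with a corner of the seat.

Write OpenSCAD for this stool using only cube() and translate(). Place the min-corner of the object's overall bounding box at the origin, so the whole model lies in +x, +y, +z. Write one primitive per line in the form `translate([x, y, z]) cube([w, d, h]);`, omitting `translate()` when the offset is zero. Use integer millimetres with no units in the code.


// leg_h = 405 - 37 = 368
translate([0, 0, 368]) cube([336, 290, 37]);
cube([36, 36, 368]);
translate([300, 0, 0]) cube([36, 36, 368]);
translate([0, 254, 0]) cube([36, 36, 368]);
translate([300, 254, 0]) cube([36, 36, 368]);


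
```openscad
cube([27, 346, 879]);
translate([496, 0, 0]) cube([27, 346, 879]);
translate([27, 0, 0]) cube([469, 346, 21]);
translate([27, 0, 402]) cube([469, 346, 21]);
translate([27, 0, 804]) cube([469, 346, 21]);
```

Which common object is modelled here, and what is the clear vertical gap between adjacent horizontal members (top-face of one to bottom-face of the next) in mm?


A bookshelf. The clear shelf gap is 381 mm.

Two tall side panels with 3 horizontal boards between them — a bookshelf. The first two shelf undersides are at z = 0 and z = 402; with shelf thickness 21, the clear gap is 402 − 0 − 21 = 381 mm.


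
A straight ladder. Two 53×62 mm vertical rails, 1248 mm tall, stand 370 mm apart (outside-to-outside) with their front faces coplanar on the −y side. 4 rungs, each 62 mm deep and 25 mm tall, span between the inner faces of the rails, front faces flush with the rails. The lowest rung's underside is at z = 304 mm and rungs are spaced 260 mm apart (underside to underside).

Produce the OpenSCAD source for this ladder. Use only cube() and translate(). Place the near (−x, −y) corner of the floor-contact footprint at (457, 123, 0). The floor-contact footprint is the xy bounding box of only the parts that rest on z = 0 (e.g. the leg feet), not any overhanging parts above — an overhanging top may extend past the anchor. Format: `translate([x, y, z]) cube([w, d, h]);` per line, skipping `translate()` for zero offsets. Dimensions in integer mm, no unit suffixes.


translate([457, 123, 0]) cube([53, 62, 1248]);
translate([774, 123, 0]) cube([53, 62, 1248]);
translate([510, 123, 304]) cube([264, 62, 25]);
translate([510, 123, 564]) cube([264, 62, 25]);
translate([510, 123, 824]) cube([264, 62, 25]);
translate([510, 123, 1084]) cube([264, 62, 25]);


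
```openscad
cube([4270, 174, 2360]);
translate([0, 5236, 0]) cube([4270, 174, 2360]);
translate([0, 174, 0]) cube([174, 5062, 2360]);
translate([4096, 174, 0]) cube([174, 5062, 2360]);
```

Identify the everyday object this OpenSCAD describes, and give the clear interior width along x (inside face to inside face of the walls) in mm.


A house (or room) frame. The interior width is 3922 mm.

Four 2360 mm walls enclosing a rectangle with no floor or roof — a room or house frame. Outside width is 4270 mm and wall thickness is 174 mm, so the interior width is 4270 − 2 × 174 = 3922 mm.


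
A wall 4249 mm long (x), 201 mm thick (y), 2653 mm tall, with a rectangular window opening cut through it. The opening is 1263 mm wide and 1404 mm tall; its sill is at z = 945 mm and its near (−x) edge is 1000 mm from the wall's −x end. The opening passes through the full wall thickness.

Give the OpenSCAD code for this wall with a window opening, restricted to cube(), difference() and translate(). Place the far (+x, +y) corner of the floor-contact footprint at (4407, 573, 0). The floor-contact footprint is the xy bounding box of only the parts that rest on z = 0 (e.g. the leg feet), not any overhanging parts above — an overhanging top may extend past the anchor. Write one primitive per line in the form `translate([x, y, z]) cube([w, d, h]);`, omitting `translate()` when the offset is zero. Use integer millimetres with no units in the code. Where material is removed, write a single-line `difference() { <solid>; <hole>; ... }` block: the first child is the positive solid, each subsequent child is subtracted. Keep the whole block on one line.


difference() { translate([158, 372, 0]) cube([4249, 201, 2653]); translate([1158, 372, 945]) cube([1263, 201, 1404]); }


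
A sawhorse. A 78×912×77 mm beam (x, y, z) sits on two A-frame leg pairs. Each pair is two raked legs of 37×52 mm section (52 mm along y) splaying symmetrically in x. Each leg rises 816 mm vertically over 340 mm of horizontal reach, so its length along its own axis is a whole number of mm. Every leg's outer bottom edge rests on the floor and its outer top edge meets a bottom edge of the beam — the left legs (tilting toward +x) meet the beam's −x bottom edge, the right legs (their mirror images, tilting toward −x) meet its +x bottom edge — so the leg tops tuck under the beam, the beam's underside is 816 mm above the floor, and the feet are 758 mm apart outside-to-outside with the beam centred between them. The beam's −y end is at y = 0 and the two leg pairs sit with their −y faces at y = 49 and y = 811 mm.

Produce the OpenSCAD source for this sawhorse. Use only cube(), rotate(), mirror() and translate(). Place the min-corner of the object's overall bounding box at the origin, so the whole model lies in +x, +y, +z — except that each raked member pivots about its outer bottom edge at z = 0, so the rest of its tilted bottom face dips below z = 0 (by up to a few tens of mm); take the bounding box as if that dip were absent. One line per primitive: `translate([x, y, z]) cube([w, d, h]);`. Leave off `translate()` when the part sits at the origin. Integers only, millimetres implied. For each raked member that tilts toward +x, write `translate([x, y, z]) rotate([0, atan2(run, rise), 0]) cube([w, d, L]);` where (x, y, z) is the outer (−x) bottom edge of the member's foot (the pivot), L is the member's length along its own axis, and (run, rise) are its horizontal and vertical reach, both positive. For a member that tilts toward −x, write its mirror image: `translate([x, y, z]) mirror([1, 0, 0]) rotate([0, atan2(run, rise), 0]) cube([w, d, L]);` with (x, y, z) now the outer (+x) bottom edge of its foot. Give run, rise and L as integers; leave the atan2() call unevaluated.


translate([340, 0, 816]) cube([78, 912, 77]);
translate([0, 49, 0]) rotate([0, atan2(340, 816), 0]) cube([37, 52, 884]);
translate([758, 49, 0]) mirror([1, 0, 0]) rotate([0, atan2(340, 816), 0]) cube([37, 52, 884]);
translate([0, 811, 0]) rotate([0, atan2(340, 816), 0]) cube([37, 52, 884]);
translate([758, 811, 0]) mirror([1, 0, 0]) rotate([0, atan2(340, 816), 0]) cube([37, 52, 884]);


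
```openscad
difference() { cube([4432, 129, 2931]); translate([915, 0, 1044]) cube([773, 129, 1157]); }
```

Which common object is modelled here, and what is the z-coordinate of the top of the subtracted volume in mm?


A wall with a window opening. The window head height is 2201 mm.

A wall with a rectangular opening subtracted — a window. Sill at z = 1044, opening 1157 mm tall, so the head is at 1044 + 1157 = 2201 mm.


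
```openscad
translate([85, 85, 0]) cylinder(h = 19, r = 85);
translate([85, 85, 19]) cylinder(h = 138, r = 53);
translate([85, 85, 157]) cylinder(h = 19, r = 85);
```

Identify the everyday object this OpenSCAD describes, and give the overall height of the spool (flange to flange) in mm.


A spool. The overall height is 176 mm.

Three coaxial cylinders, large–small–large — a spool. Two 19 mm flanges and a 138 mm core give 19 + 138 + 19 = 176 mm.


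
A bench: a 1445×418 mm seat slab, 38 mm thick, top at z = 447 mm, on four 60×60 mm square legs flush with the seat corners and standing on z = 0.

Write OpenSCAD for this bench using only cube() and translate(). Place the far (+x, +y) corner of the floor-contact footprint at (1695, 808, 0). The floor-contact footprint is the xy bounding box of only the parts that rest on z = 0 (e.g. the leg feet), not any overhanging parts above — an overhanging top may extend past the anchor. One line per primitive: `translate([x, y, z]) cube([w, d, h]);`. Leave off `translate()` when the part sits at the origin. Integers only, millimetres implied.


translate([250, 390, 409]) cube([1445, 418, 38]);
translate([250, 390, 0]) cube([60, 60, 409]);
translate([250, 748, 0]) cube([60, 60, 409]);
translate([1635, 390, 0]) cube([60, 60, 409]);
translate([1635, 748, 0]) cube([60, 60, 409]);


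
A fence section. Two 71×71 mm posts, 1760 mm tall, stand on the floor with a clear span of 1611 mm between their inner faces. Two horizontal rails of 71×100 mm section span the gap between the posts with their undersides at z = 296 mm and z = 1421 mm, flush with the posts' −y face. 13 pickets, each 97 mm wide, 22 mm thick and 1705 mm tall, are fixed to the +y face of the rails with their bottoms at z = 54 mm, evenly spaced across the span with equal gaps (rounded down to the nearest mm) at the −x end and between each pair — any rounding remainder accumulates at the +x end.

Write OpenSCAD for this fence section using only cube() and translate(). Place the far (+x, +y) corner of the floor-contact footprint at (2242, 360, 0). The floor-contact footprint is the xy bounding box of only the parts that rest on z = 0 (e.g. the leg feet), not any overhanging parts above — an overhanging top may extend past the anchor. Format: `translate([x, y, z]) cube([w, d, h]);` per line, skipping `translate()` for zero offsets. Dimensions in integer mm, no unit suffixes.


translate([489, 289, 0]) cube([71, 71, 1760]);
translate([2171, 289, 0]) cube([71, 71, 1760]);
translate([560, 289, 296]) cube([1611, 71, 100]);
translate([560, 289, 1421]) cube([1611, 71, 100]);
translate([585, 360, 54]) cube([97, 22, 1705]);
translate([707, 360, 54]) cube([97, 22, 1705]);
translate([829, 360, 54]) cube([97, 22, 1705]);
translate([951, 360, 54]) cube([97, 22, 1705]);
translate([1073, 360, 54]) cube([97, 22, 1705]);
translate([1195, 360, 54]) cube([97, 22, 1705]);
translate([1317, 360, 54]) cube([97, 22, 1705]);
translate([1439, 360, 54]) cube([97, 22, 1705]);
translate([1561, 360, 54]) cube([97, 22, 1705]);
translate([1683, 360, 54]) cube([97, 22, 1705]);
translate([1805, 360, 54]) cube([97, 22, 1705]);
translate([1927, 360, 54]) cube([97, 22, 1705]);
translate([2049, 360, 54]) cube([97, 22, 1705]);


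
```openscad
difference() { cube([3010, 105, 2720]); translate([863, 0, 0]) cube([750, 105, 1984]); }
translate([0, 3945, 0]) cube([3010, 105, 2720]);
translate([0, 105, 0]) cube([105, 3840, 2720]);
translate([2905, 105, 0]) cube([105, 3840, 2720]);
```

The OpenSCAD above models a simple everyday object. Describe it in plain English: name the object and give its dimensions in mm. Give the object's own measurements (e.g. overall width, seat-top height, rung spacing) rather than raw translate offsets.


A single room: four walls, each 2720 mm tall and 105 mm thick, enclosing an outside footprint 3010×4050 mm (x × y), no floor or roof. The front and back walls (−y and +y sides) run the full x-width; the side walls fit between their inner faces. A door opening 750 mm wide and 1984 mm tall is cut through the front wall from the floor up, its −x edge 863 mm from the wall's −x end.


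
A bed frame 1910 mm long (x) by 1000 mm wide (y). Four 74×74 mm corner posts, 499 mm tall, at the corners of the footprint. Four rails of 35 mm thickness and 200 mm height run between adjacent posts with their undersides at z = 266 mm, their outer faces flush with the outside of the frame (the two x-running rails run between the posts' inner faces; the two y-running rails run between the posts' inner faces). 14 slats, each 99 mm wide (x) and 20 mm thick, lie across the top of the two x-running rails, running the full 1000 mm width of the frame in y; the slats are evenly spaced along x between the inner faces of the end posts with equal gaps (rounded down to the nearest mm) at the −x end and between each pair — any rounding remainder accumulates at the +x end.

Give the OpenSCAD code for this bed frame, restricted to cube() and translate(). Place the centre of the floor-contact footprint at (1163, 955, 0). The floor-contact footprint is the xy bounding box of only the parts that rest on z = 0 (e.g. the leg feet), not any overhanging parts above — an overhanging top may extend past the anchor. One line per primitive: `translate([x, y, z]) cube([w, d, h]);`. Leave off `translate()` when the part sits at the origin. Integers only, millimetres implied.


translate([208, 455, 0]) cube([74, 74, 499]);
translate([208, 1381, 0]) cube([74, 74, 499]);
translate([2044, 455, 0]) cube([74, 74, 499]);
translate([2044, 1381, 0]) cube([74, 74, 499]);
translate([282, 455, 266]) cube([1762, 35, 200]);
translate([282, 1420, 266]) cube([1762, 35, 200]);
translate([208, 529, 266]) cube([35, 852, 200]);
translate([2083, 529, 266]) cube([35, 852, 200]);
translate([307, 455, 466]) cube([99, 1000, 20]);
translate([431, 455, 466]) cube([99, 1000, 20]);
translate([555, 455, 466]) cube([99, 1000, 20]);
translate([679, 455, 466]) cube([99, 1000, 20]);
translate([803, 455, 466]) cube([99, 1000, 20]);
translate([927, 455, 466]) cube([99, 1000, 20]);
translate([1051, 455, 466]) cube([99, 1000, 20]);
translate([1175, 455, 466]) cube([99, 1000, 20]);
translate([1299, 455, 466]) cube([99, 1000, 20]);
translate([1423, 455, 466]) cube([99, 1000, 20]);
translate([1547, 455, 466]) cube([99, 1000, 20]);
translate([1671, 455, 466]) cube([99, 1000, 20]);
translate([1795, 455, 466]) cube([99, 1000, 20]);
translate([1919, 455, 466]) cube([99, 1000, 20]);


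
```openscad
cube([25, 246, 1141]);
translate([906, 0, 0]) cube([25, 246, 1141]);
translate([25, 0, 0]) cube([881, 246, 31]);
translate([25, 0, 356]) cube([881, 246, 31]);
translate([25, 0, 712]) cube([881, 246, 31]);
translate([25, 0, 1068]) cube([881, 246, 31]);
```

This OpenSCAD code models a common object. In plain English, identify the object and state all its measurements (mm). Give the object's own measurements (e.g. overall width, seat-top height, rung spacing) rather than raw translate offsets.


An open bookshelf. Two side panels, each 25 mm thick, 246 mm deep and 1141 mm tall, stand 931 mm apart (outside-to-outside). Between them sit 4 shelves, each 31 mm thick and 246 mm deep, spanning the full gap between the sides. The bottom shelf rests on the floor (its underside at z = 0) and the clear gap between one shelf's top and the next shelf's underside is 325 mm.


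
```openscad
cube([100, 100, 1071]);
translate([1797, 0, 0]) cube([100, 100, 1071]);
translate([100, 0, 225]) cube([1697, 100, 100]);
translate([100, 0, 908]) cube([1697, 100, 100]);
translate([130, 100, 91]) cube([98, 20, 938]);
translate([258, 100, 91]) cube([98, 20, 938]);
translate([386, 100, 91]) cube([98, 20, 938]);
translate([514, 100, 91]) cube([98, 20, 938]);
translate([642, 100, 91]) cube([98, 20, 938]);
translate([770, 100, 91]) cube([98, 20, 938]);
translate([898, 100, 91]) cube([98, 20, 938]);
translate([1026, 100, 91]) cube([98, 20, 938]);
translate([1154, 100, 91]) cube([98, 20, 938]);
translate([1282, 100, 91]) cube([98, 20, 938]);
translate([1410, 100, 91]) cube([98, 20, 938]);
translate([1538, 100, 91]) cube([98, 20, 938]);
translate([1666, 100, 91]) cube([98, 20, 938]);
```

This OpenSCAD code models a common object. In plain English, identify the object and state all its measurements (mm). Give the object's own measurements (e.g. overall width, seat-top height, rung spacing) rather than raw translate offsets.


A fence section. Two 100×100 mm posts, 1071 mm tall, stand on the floor with a clear span of 1697 mm between their inner faces. Two horizontal rails of 100×100 mm section span the gap between the posts with their undersides at z = 225 mm and z = 908 mm, flush with the posts' −y face. 13 pickets, each 98 mm wide, 20 mm thick and 938 mm tall, are fixed to the +y face of the rails with their bottoms at z = 91 mm, spaced across the span with a 30 mm gap after the −x post and between neighbouring pickets, with 33 mm left before the +x post.


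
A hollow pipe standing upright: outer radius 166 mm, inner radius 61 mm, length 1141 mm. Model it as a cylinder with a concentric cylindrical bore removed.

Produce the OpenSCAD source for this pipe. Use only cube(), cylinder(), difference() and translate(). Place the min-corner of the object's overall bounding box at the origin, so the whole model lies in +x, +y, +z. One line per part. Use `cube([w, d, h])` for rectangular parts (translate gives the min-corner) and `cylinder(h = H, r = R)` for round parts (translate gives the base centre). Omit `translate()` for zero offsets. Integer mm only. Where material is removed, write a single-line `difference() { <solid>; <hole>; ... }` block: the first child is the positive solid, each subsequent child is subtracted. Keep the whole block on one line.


difference() { translate([166, 166, 0]) cylinder(h = 1141, r = 166); translate([166, 166, 0]) cylinder(h = 1141, r = 61); }


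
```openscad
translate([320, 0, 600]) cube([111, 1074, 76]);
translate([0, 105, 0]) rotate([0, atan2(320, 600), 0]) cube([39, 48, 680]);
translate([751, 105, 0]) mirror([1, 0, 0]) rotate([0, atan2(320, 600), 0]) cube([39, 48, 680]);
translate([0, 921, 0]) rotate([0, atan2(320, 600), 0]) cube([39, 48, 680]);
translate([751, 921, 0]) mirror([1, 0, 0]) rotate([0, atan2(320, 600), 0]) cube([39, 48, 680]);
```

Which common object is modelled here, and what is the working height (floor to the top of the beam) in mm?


A sawhorse. The overall height is 676 mm.

A beam across two mirrored pairs of raked legs — a sawhorse. The beam's underside is at z = 600 (matching the legs' vertical rise in atan2(320, 600)) and the beam is 76 mm tall, so its top is at 600 + 76 = 676 mm. The raked legs top out at the beam's underside, so that is the highest point.


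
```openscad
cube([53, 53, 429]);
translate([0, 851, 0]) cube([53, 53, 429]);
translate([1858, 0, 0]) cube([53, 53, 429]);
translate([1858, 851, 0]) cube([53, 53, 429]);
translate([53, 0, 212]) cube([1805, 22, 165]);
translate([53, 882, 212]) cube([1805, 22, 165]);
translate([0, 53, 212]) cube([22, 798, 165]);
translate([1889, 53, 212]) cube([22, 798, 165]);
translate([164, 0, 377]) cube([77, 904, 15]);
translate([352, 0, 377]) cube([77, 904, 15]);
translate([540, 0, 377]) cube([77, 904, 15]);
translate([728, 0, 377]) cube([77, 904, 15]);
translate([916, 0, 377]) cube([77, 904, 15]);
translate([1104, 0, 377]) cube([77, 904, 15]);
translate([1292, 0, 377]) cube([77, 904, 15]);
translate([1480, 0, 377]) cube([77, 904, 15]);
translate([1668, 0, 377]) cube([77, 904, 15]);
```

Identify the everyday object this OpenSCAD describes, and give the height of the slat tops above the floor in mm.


A bed frame. The slat-top height is 392 mm.

Four posts, four rails, and a row of slats — a bed frame. Slats sit on the rails at z = 212 + 165 = 377; with slat thickness 15, the top is 392 mm.


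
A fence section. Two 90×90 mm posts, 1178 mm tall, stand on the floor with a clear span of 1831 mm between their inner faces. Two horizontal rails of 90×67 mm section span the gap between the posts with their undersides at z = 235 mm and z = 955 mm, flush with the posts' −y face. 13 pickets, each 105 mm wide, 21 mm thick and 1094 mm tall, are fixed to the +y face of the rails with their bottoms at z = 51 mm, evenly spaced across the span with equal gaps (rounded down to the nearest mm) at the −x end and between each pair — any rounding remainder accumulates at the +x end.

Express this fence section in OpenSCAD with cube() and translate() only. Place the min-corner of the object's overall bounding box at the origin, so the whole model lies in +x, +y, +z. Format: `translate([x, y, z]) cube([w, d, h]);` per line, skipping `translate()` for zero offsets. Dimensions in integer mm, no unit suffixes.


cube([90, 90, 1178]);
translate([1921, 0, 0]) cube([90, 90, 1178]);
translate([90, 0, 235]) cube([1831, 90, 67]);
translate([90, 0, 955]) cube([1831, 90, 67]);
translate([123, 90, 51]) cube([105, 21, 1094]);
translate([261, 90, 51]) cube([105, 21, 1094]);
translate([399, 90, 51]) cube([105, 21, 1094]);
translate([537, 90, 51]) cube([105, 21, 1094]);
translate([675, 90, 51]) cube([105, 21, 1094]);
translate([813, 90, 51]) cube([105, 21, 1094]);
translate([951, 90, 51]) cube([105, 21, 1094]);
translate([1089, 90, 51]) cube([105, 21, 1094]);
translate([1227, 90, 51]) cube([105, 21, 1094]);
translate([1365, 90, 51]) cube([105, 21, 1094]);
translate([1503, 90, 51]) cube([105, 21, 1094]);
translate([1641, 90, 51]) cube([105, 21, 1094]);
translate([1779, 90, 51]) cube([105, 21, 1094]);


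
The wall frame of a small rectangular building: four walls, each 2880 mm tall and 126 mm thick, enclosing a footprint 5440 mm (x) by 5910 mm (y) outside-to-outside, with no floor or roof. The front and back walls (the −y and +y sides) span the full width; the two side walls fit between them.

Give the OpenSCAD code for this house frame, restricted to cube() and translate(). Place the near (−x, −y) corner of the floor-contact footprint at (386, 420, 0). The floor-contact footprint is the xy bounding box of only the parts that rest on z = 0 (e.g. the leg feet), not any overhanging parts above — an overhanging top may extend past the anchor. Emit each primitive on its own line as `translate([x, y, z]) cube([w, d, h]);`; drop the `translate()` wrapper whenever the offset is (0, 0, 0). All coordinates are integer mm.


translate([386, 420, 0]) cube([5440, 126, 2880]);
translate([386, 6204, 0]) cube([5440, 126, 2880]);
translate([386, 546, 0]) cube([126, 5658, 2880]);
translate([5700, 546, 0]) cube([126, 5658, 2880]);


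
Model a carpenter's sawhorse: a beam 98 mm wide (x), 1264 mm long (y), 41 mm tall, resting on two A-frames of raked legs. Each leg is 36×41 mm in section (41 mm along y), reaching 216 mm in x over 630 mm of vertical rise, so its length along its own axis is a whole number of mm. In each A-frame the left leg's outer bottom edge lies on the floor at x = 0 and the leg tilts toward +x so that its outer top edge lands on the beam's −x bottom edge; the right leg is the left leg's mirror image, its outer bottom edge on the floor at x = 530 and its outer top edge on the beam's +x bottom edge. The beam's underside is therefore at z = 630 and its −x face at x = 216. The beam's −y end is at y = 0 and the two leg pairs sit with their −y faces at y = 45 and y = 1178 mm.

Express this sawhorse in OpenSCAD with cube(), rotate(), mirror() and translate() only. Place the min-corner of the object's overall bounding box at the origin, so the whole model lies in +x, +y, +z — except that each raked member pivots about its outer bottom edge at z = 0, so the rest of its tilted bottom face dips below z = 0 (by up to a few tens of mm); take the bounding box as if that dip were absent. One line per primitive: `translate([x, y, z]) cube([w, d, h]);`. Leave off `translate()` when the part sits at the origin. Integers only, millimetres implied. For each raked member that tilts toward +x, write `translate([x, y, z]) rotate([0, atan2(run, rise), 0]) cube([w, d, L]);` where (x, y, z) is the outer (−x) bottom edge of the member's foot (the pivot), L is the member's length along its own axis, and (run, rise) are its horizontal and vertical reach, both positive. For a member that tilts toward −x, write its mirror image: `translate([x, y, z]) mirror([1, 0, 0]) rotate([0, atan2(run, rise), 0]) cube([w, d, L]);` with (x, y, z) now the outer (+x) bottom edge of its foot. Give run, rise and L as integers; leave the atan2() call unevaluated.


translate([216, 0, 630]) cube([98, 1264, 41]);
translate([0, 45, 0]) rotate([0, atan2(216, 630), 0]) cube([36, 41, 666]);
translate([530, 45, 0]) mirror([1, 0, 0]) rotate([0, atan2(216, 630), 0]) cube([36, 41, 666]);
translate([0, 1178, 0]) rotate([0, atan2(216, 630), 0]) cube([36, 41, 666]);
translate([530, 1178, 0]) mirror([1, 0, 0]) rotate([0, atan2(216, 630), 0]) cube([36, 41, 666]);


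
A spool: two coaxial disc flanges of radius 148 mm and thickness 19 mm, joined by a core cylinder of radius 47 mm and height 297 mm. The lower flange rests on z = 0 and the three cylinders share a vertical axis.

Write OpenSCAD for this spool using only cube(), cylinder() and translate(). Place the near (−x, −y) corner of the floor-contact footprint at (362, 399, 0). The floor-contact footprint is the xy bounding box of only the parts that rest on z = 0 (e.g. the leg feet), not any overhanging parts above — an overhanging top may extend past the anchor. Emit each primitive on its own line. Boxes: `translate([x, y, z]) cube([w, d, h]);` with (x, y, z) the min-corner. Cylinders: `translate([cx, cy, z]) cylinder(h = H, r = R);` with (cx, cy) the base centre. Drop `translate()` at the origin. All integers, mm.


translate([510, 547, 0]) cylinder(h = 19, r = 148);
translate([510, 547, 19]) cylinder(h = 297, r = 47);
translate([510, 547, 316]) cylinder(h = 19, r = 148);
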